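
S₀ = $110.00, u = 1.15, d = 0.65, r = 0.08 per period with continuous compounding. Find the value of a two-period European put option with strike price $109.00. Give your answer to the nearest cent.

Risk-neutral probability p = (e^0.08 − 0.65)/(1.15 − 0.65) = 0.4333/0.5000 = 0.8666
Terminal stock prices: S_uu = 145.5, S_ud = 82.22, S_dd = 46.48
Terminal payoffs (K − S): max(-36.47, 0) = 0, max(26.78, 0) = 26.78, max(62.52, 0) = 62.52
Node u (S = 126.5): V_u = e^(−0.08)·[0.8666·0.0000 + 0.1334·26.7750] = 3.2978
Node d (S = 71.5): V_d = e^(−0.08)·[0.8666·26.7750 + 0.1334·62.5250] = 29.1197
Node 0 (S = 110): V_0 = e^(−0.08)·[0.8666·3.2978 + 0.1334·29.1197] = 6.2247

$6.22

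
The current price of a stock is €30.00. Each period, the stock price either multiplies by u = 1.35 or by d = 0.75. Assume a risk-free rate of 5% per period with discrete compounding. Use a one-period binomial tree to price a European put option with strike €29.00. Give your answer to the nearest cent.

€3.10

Risk-neutral probability p = (1 + 0.05 − 0.75)/(1.35 − 0.75) = 0.3000/0.6000 = 0.5000
Terminal stock prices: S_u = 40.5, S_d = 22.5
Terminal payoffs (K − S): max(-11.5, 0) = 0, max(6.5, 0) = 6.5
Node 0 (S = 30): V_0 = 1/1.05·[0.5000·0.0000 + 0.5000·6.5000] = 3.0952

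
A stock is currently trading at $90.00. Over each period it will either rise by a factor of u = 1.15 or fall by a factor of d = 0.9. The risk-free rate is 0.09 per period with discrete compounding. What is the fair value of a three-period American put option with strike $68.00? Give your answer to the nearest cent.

$0.03

Risk-neutral probability p = (1 + 0.09 − 0.9)/(1.15 − 0.9) = 0.1900/0.2500 = 0.7600
Terminal stock prices: S_uuu = 136.9, S_uud = 107.1, S_udd = 83.83, S_ddd = 65.61
Terminal payoffs (K − S): max(-68.88, 0) = 0, max(-39.12, 0) = 0, max(-15.83, 0) = 0, max(2.39, 0) = 2.39
Node uu (S = 119): continuation = 1/1.09·[0.7600·0.0000 + 0.2400·0.0000] = 0.0000; exercise value = 0.0000 ≤ continuation, so V_uu = 0.0000
Node ud (S = 93.15): continuation = 1/1.09·[0.7600·0.0000 + 0.2400·0.0000] = 0.0000; exercise value = 0.0000 ≤ continuation, so V_ud = 0.0000
Node dd (S = 72.9): continuation = 1/1.09·[0.7600·0.0000 + 0.2400·2.3900] = 0.5262; exercise value = 0.0000 ≤ continuation, so V_dd = 0.5262
Node u (S = 103.5): continuation = 1/1.09·[0.7600·0.0000 + 0.2400·0.0000] = 0.0000; exercise value = 0.0000 ≤ continuation, so V_u = 0.0000
Node d (S = 81): continuation = 1/1.09·[0.7600·0.0000 + 0.2400·0.5262] = 0.1159; exercise value = 0.0000 ≤ continuation, so V_d = 0.1159
Node 0 (S = 90): continuation = 1/1.09·[0.7600·0.0000 + 0.2400·0.1159] = 0.0255; exercise value = 0.0000 ≤ continuation, so V_0 = 0.0255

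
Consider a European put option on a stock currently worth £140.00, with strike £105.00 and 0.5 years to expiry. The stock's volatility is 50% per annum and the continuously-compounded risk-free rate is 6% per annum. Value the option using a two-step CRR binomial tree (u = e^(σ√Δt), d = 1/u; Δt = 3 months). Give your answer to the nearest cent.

£5.52

CRR parameters: u = e^(σ√Δt) = e^(0.5·√0.25) = 1.2840, d = 1/u = 0.7788
Per-period rate: rΔt = 0.06·0.25 = 0.015, so R = e^0.015 = 1.0151
Risk-neutral probability p = (e^0.015 − 0.7788)/(1.2840 − 0.7788) = 0.2363/0.5052 = 0.4677
Terminal stock prices: S_uu = 230.8, S_ud = 140, S_dd = 84.91
Terminal payoffs (K − S): max(-125.8, 0) = 0, max(-35, 0) = 0, max(20.09, 0) = 20.09
Node u (S = 179.8): V_u = e^(−0.015)·[0.4677·0.0000 + 0.5323·0.0000] = 0.0000
Node d (S = 109): V_d = e^(−0.015)·[0.4677·0.0000 + 0.5323·20.0857] = 10.5317
Node 0 (S = 140): V_0 = e^(−0.015)·[0.4677·0.0000 + 0.5323·10.5317] = 5.5222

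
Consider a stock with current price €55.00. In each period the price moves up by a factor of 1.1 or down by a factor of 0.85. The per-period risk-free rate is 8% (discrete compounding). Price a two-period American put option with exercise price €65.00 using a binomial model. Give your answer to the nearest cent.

Risk-neutral probability p = (1 + 0.08 − 0.85)/(1.1 − 0.85) = 0.2300/0.2500 = 0.9200
Terminal stock prices: S_uu = 66.55, S_ud = 51.43, S_dd = 39.74
Terminal payoffs (K − S): max(-1.55, 0) = 0, max(13.57, 0) = 13.57, max(25.26, 0) = 25.26
Node u (S = 60.5): continuation = 1/1.08·[0.9200·0.0000 + 0.0800·13.5750] = 1.0056; exercise value = 4.5000 > continuation, so V_u = 4.5000 (exercise)
Node d (S = 46.75): continuation = 1/1.08·[0.9200·13.5750 + 0.0800·25.2625] = 13.4352; exercise value = 18.2500 > continuation, so V_d = 18.2500 (exercise)
Node 0 (S = 55): continuation = 1/1.08·[0.9200·4.5000 + 0.0800·18.2500] = 5.1852; exercise value = 10.0000 > continuation, so V_0 = 10.0000 (exercise)

€10.00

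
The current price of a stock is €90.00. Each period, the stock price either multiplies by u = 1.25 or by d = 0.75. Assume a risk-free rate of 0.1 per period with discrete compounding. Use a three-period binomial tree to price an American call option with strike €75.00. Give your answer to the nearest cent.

€36.07

Risk-neutral probability p = (1 + 0.1 − 0.75)/(1.25 − 0.75) = 0.3500/0.5000 = 0.7000
Terminal stock prices: S_uuu = 175.8, S_uud = 105.5, S_udd = 63.28, S_ddd = 37.97
Terminal payoffs (S − K): max(100.8, 0) = 100.8, max(30.47, 0) = 30.47, max(-11.72, 0) = 0, max(-37.03, 0) = 0
Node uu (S = 140.6): continuation = 1/1.1·[0.7000·100.7812 + 0.3000·30.4688] = 72.4432; exercise value = 65.6250 ≤ continuation, so V_uu = 72.4432
Node ud (S = 84.38): continuation = 1/1.1·[0.7000·30.4688 + 0.3000·0.0000] = 19.3892; exercise value = 9.3750 ≤ continuation, so V_ud = 19.3892
Node dd (S = 50.62): continuation = 1/1.1·[0.7000·0.0000 + 0.3000·0.0000] = 0.0000; exercise value = 0.0000 ≤ continuation, so V_dd = 0.0000
Node u (S = 112.5): continuation = 1/1.1·[0.7000·72.4432 + 0.3000·19.3892] = 51.3882; exercise value = 37.5000 ≤ continuation, so V_u = 51.3882
Node d (S = 67.5): continuation = 1/1.1·[0.7000·19.3892 + 0.3000·0.0000] = 12.3386; exercise value = 0.0000 ≤ continuation, so V_d = 12.3386
Node 0 (S = 90): continuation = 1/1.1·[0.7000·51.3882 + 0.3000·12.3386] = 36.0666; exercise value = 15.0000 ≤ continuation, so V_0 = 36.0666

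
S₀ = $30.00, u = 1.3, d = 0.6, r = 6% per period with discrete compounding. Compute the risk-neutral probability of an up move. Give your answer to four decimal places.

Risk-neutral probability p = (1 + 0.06 − 0.6)/(1.3 − 0.6) = 0.4600/0.7000 = 0.6571

p = 0.6571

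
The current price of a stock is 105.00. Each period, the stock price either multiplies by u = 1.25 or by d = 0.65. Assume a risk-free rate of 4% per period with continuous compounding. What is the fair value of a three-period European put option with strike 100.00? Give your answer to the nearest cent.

12.06

Risk-neutral probability p = (e^0.04 − 0.65)/(1.25 − 0.65) = 0.3908/0.6000 = 0.6514
Terminal stock prices: S_uuu = 205.1, S_uud = 106.6, S_udd = 55.45, S_ddd = 28.84
Terminal payoffs (K − S): max(-105.1, 0) = 0, max(-6.641, 0) = 0, max(44.55, 0) = 44.55, max(71.16, 0) = 71.16
Node uu (S = 164.1): V_uu = e^(−0.04)·[0.6514·0.0000 + 0.3486·0.0000] = 0.0000
Node ud (S = 85.31): V_ud = e^(−0.04)·[0.6514·0.0000 + 0.3486·44.5469] = 14.9222
Node dd (S = 44.36): V_dd = e^(−0.04)·[0.6514·44.5469 + 0.3486·71.1644] = 51.7164
Node u (S = 131.2): V_u = e^(−0.04)·[0.6514·0.0000 + 0.3486·14.9222] = 4.9986
Node d (S = 68.25): V_d = e^(−0.04)·[0.6514·14.9222 + 0.3486·51.7164] = 26.6624
Node 0 (S = 105): V_0 = e^(−0.04)·[0.6514·4.9986 + 0.3486·26.6624] = 12.0595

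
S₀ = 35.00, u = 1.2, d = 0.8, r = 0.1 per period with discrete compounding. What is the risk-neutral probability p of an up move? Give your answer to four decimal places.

p = 0.7500

Risk-neutral probability p = (1 + 0.1 − 0.8)/(1.2 − 0.8) = 0.3000/0.4000 = 0.7500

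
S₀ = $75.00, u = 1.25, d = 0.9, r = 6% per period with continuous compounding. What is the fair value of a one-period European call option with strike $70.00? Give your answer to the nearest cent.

$10.34

Risk-neutral probability p = (e^0.06 − 0.9)/(1.25 − 0.9) = 0.1618/0.3500 = 0.4624
Terminal stock prices: S_u = 93.75, S_d = 67.5
Terminal payoffs (S − K): max(23.75, 0) = 23.75, max(-2.5, 0) = 0
Node 0 (S = 75): V_0 = e^(−0.06)·[0.4624·23.7500 + 0.5376·0.0000] = 10.3422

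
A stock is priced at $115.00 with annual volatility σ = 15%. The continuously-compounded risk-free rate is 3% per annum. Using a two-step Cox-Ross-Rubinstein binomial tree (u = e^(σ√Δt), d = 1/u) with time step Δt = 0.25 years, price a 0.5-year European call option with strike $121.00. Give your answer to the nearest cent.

CRR parameters: u = e^(σ√Δt) = e^(0.15·√0.25) = 1.0779, d = 1/u = 0.9277
Per-period rate: rΔt = 0.03·0.25 = 0.0075, so R = e^0.0075 = 1.0075
Risk-neutral probability p = (e^0.0075 − 0.9277)/(1.0779 − 0.9277) = 0.0798/0.1501 = 0.5314
Terminal stock prices: S_uu = 133.6, S_ud = 115, S_dd = 98.98
Terminal payoffs (S − K): max(12.61, 0) = 12.61, max(-6, 0) = 0, max(-22.02, 0) = 0
Node u (S = 124): V_u = e^(−0.0075)·[0.5314·12.6109 + 0.4686·0.0000] = 6.6514
Node d (S = 106.7): V_d = e^(−0.0075)·[0.5314·0.0000 + 0.4686·0.0000] = 0.0000
Node 0 (S = 115): V_0 = e^(−0.0075)·[0.5314·6.6514 + 0.4686·0.0000] = 3.5081

$3.51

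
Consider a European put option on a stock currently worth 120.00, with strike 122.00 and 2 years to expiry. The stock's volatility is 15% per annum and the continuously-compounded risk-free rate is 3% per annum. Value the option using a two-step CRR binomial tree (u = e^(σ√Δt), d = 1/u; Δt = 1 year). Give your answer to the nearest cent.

CRR parameters: u = e^(σ√Δt) = e^(0.15·√1) = 1.1618, d = 1/u = 0.8607
Per-period rate: rΔt = 0.03·1 = 0.03, so R = e^0.03 = 1.0305
Risk-neutral probability p = (e^0.03 − 0.8607)/(1.1618 − 0.8607) = 0.1697/0.3011 = 0.5637
Terminal stock prices: S_uu = 162, S_ud = 120, S_dd = 88.9
Terminal payoffs (K − S): max(-39.98, 0) = 0, max(2, 0) = 2, max(33.1, 0) = 33.1
Node u (S = 139.4): V_u = e^(−0.03)·[0.5637·0.0000 + 0.4363·2.0000] = 0.8468
Node d (S = 103.3): V_d = e^(−0.03)·[0.5637·2.0000 + 0.4363·33.1018] = 15.1094
Node 0 (S = 120): V_0 = e^(−0.03)·[0.5637·0.8468 + 0.4363·15.1094] = 6.8606

6.86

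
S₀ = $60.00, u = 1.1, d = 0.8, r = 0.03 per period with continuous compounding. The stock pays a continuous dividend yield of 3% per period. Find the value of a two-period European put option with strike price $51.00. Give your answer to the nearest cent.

$1.32

Per-period risk-free factor R = e^0.03 = 1.0305; dividend-adjusted growth = e^(0.03−0.03) = 1.0000.
Risk-neutral probability p = (1.0000 − 0.8)/(1.1 − 0.8) = 0.2000/0.3000 = 0.6667
Terminal stock prices: S_uu = 72.6, S_ud = 52.8, S_dd = 38.4
Terminal payoffs (K − S): max(-21.6, 0) = 0, max(-1.8, 0) = 0, max(12.6, 0) = 12.6
Node u (S = 66): V_u = e^(−0.03)·[0.6667·0.0000 + 0.3333·0.0000] = 0.0000
Node d (S = 48): V_d = e^(−0.03)·[0.6667·0.0000 + 0.3333·12.6000] = 4.0759
Node 0 (S = 60): V_0 = e^(−0.03)·[0.6667·0.0000 + 0.3333·4.0759] = 1.3185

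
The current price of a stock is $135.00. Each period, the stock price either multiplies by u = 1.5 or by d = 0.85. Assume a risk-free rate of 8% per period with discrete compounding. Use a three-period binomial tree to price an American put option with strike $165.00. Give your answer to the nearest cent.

$32.26

Risk-neutral probability p = (1 + 0.08 − 0.85)/(1.5 − 0.85) = 0.2300/0.6500 = 0.3538
Terminal stock prices: S_uuu = 455.6, S_uud = 258.2, S_udd = 146.3, S_ddd = 82.91
Terminal payoffs (K − S): max(-290.6, 0) = 0, max(-93.19, 0) = 0, max(18.69, 0) = 18.69, max(82.09, 0) = 82.09
Node uu (S = 303.8): continuation = 1/1.08·[0.3538·0.0000 + 0.6462·0.0000] = 0.0000; exercise value = 0.0000 ≤ continuation, so V_uu = 0.0000
Node ud (S = 172.1): continuation = 1/1.08·[0.3538·0.0000 + 0.6462·18.6938] = 11.1843; exercise value = 0.0000 ≤ continuation, so V_ud = 11.1843
Node dd (S = 97.54): continuation = 1/1.08·[0.3538·18.6938 + 0.6462·82.0931] = 55.2403; exercise value = 67.4625 > continuation, so V_dd = 67.4625 (exercise)
Node u (S = 202.5): continuation = 1/1.08·[0.3538·0.0000 + 0.6462·11.1843] = 6.6915; exercise value = 0.0000 ≤ continuation, so V_u = 6.6915
Node d (S = 114.8): continuation = 1/1.08·[0.3538·11.1843 + 0.6462·67.4625] = 44.0265; exercise value = 50.2500 > continuation, so V_d = 50.2500 (exercise)
Node 0 (S = 135): continuation = 1/1.08·[0.3538·6.6915 + 0.6462·50.2500] = 32.2565; exercise value = 30.0000 ≤ continuation, so V_0 = 32.2565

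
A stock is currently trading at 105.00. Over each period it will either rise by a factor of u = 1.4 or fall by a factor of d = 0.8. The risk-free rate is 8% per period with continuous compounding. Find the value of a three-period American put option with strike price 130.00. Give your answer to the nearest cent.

Risk-neutral probability p = (e^0.08 − 0.8)/(1.4 − 0.8) = 0.2833/0.6000 = 0.4721
Terminal stock prices: S_uuu = 288.1, S_uud = 164.6, S_udd = 94.08, S_ddd = 53.76
Terminal payoffs (K − S): max(-158.1, 0) = 0, max(-34.64, 0) = 0, max(35.92, 0) = 35.92, max(76.24, 0) = 76.24
Node uu (S = 205.8): continuation = e^(−0.08)·[0.4721·0.0000 + 0.5279·0.0000] = 0.0000; exercise value = 0.0000 ≤ continuation, so V_uu = 0.0000
Node ud (S = 117.6): continuation = e^(−0.08)·[0.4721·0.0000 + 0.5279·35.9200] = 17.5028; exercise value = 12.4000 ≤ continuation, so V_ud = 17.5028
Node dd (S = 67.2): continuation = e^(−0.08)·[0.4721·35.9200 + 0.5279·76.2400] = 52.8051; exercise value = 62.8000 > continuation, so V_dd = 62.8000 (exercise)
Node u (S = 147): continuation = e^(−0.08)·[0.4721·0.0000 + 0.5279·17.5028] = 8.5286; exercise value = 0.0000 ≤ continuation, so V_u = 8.5286
Node d (S = 84): continuation = e^(−0.08)·[0.4721·17.5028 + 0.5279·62.8000] = 38.2292; exercise value = 46.0000 > continuation, so V_d = 46.0000 (exercise)
Node 0 (S = 105): continuation = e^(−0.08)·[0.4721·8.5286 + 0.5279·46.0000] = 26.1316; exercise value = 25.0000 ≤ continuation, so V_0 = 26.1316

26.13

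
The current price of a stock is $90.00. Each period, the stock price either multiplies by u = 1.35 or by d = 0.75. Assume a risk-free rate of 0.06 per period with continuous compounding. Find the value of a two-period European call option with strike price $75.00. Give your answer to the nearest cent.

$28.47

Risk-neutral probability p = (e^0.06 − 0.75)/(1.35 − 0.75) = 0.3118/0.6000 = 0.5197
Terminal stock prices: S_uu = 164, S_ud = 91.13, S_dd = 50.62
Terminal payoffs (S − K): max(89.03, 0) = 89.03, max(16.13, 0) = 16.13, max(-24.38, 0) = 0
Node u (S = 121.5): V_u = e^(−0.06)·[0.5197·89.0250 + 0.4803·16.1250] = 50.8677
Node d (S = 67.5): V_d = e^(−0.06)·[0.5197·16.1250 + 0.4803·0.0000] = 7.8926
Node 0 (S = 90): V_0 = e^(−0.06)·[0.5197·50.8677 + 0.4803·7.8926] = 28.4676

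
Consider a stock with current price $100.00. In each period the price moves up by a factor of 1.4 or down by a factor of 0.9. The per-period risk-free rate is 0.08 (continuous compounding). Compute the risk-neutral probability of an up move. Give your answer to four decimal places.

Risk-neutral probability p = (e^0.08 − 0.9)/(1.4 − 0.9) = 0.1833/0.5000 = 0.3666

p = 0.3666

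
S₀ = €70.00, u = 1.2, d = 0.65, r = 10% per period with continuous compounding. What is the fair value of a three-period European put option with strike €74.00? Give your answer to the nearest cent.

€4.54

Risk-neutral probability p = (e^0.1 − 0.65)/(1.2 − 0.65) = 0.4552/0.5500 = 0.8276
Terminal stock prices: S_uuu = 121, S_uud = 65.52, S_udd = 35.49, S_ddd = 19.22
Terminal payoffs (K − S): max(-46.96, 0) = 0, max(8.48, 0) = 8.48, max(38.51, 0) = 38.51, max(54.78, 0) = 54.78
Node uu (S = 100.8): V_uu = e^(−0.1)·[0.8276·0.0000 + 0.1724·8.4800] = 1.3230
Node ud (S = 54.6): V_ud = e^(−0.1)·[0.8276·8.4800 + 0.1724·38.5100] = 12.3580
Node dd (S = 29.58): V_dd = e^(−0.1)·[0.8276·38.5100 + 0.1724·54.7763] = 37.3830
Node u (S = 84): V_u = e^(−0.1)·[0.8276·1.3230 + 0.1724·12.3580] = 2.9186
Node d (S = 45.5): V_d = e^(−0.1)·[0.8276·12.3580 + 0.1724·37.3830] = 15.0861
Node 0 (S = 70): V_0 = e^(−0.1)·[0.8276·2.9186 + 0.1724·15.0861] = 4.5391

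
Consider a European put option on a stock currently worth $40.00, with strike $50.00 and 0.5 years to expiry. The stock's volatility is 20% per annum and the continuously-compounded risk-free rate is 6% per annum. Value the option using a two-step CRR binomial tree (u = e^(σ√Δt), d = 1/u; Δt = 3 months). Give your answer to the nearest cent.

$8.52

CRR parameters: u = e^(σ√Δt) = e^(0.2·√0.25) = 1.1052, d = 1/u = 0.9048
Per-period rate: rΔt = 0.06·0.25 = 0.015, so R = e^0.015 = 1.0151
Risk-neutral probability p = (e^0.015 − 0.9048)/(1.1052 − 0.9048) = 0.1103/0.2003 = 0.5505
Terminal stock prices: S_uu = 48.86, S_ud = 40, S_dd = 32.75
Terminal payoffs (K − S): max(1.144, 0) = 1.144, max(10, 0) = 10, max(17.25, 0) = 17.25
Node u (S = 44.21): V_u = e^(−0.015)·[0.5505·1.1439 + 0.4495·10.0000] = 5.0488
Node d (S = 36.19): V_d = e^(−0.015)·[0.5505·10.0000 + 0.4495·17.2508] = 13.0621
Node 0 (S = 40): V_0 = e^(−0.015)·[0.5505·5.0488 + 0.4495·13.0621] = 8.5223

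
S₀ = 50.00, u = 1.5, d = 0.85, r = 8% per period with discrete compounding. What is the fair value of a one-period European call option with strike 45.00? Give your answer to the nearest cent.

9.83

Risk-neutral probability p = (1 + 0.08 − 0.85)/(1.5 − 0.85) = 0.2300/0.6500 = 0.3538
Terminal stock prices: S_u = 75, S_d = 42.5
Terminal payoffs (S − K): max(30, 0) = 30, max(-2.5, 0) = 0
Node 0 (S = 50): V_0 = 1/1.08·[0.3538·30.0000 + 0.6462·0.0000] = 9.8291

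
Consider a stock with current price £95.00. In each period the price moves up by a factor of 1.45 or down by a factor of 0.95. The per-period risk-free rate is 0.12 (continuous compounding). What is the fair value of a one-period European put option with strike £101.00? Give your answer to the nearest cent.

Risk-neutral probability p = (e^0.12 − 0.95)/(1.45 − 0.95) = 0.1775/0.5000 = 0.3550
Terminal stock prices: S_u = 137.8, S_d = 90.25
Terminal payoffs (K − S): max(-36.75, 0) = 0, max(10.75, 0) = 10.75
Node 0 (S = 95): V_0 = e^(−0.12)·[0.3550·0.0000 + 0.6450·10.7500] = 6.1497

£6.15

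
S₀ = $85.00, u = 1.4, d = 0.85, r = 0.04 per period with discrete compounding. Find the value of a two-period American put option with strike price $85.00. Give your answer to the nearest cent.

Risk-neutral probability p = (1 + 0.04 − 0.85)/(1.4 − 0.85) = 0.1900/0.5500 = 0.3455
Terminal stock prices: S_uu = 166.6, S_ud = 101.1, S_dd = 61.41
Terminal payoffs (K − S): max(-81.6, 0) = 0, max(-16.15, 0) = 0, max(23.59, 0) = 23.59
Node u (S = 119): continuation = 1/1.04·[0.3455·0.0000 + 0.6545·0.0000] = 0.0000; exercise value = 0.0000 ≤ continuation, so V_u = 0.0000
Node d (S = 72.25): continuation = 1/1.04·[0.3455·0.0000 + 0.6545·23.5875] = 14.8453; exercise value = 12.7500 ≤ continuation, so V_d = 14.8453
Node 0 (S = 85): continuation = 1/1.04·[0.3455·0.0000 + 0.6545·14.8453] = 9.3432; exercise value = 0.0000 ≤ continuation, so V_0 = 9.3432

$9.34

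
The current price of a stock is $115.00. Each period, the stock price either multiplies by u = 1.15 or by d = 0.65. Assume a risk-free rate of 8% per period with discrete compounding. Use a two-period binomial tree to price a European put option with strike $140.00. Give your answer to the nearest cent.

$12.69

Risk-neutral probability p = (1 + 0.08 − 0.65)/(1.15 − 0.65) = 0.4300/0.5000 = 0.8600
Terminal stock prices: S_uu = 152.1, S_ud = 85.96, S_dd = 48.59
Terminal payoffs (K − S): max(-12.09, 0) = 0, max(54.04, 0) = 54.04, max(91.41, 0) = 91.41
Node u (S = 132.2): V_u = 1/1.08·[0.8600·0.0000 + 0.1400·54.0375] = 7.0049
Node d (S = 74.75): V_d = 1/1.08·[0.8600·54.0375 + 0.1400·91.4125] = 54.8796
Node 0 (S = 115): V_0 = 1/1.08·[0.8600·7.0049 + 0.1400·54.8796] = 12.6920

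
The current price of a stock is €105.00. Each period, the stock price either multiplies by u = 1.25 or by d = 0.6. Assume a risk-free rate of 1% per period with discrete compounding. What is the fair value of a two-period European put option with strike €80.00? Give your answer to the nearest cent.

Risk-neutral probability p = (1 + 0.01 − 0.6)/(1.25 − 0.6) = 0.4100/0.6500 = 0.6308
Terminal stock prices: S_uu = 164.1, S_ud = 78.75, S_dd = 37.8
Terminal payoffs (K − S): max(-84.06, 0) = 0, max(1.25, 0) = 1.25, max(42.2, 0) = 42.2
Node u (S = 131.2): V_u = 1/1.01·[0.6308·0.0000 + 0.3692·1.2500] = 0.4570
Node d (S = 63): V_d = 1/1.01·[0.6308·1.2500 + 0.3692·42.2000] = 16.2079
Node 0 (S = 105): V_0 = 1/1.01·[0.6308·0.4570 + 0.3692·16.2079] = 6.2106

€6.21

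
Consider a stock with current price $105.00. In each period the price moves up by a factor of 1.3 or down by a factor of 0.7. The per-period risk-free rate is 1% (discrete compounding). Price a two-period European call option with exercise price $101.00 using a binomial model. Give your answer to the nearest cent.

Risk-neutral probability p = (1 + 0.01 − 0.7)/(1.3 − 0.7) = 0.3100/0.6000 = 0.5167
Terminal stock prices: S_uu = 177.5, S_ud = 95.55, S_dd = 51.45
Terminal payoffs (S − K): max(76.45, 0) = 76.45, max(-5.45, 0) = 0, max(-49.55, 0) = 0
Node u (S = 136.5): V_u = 1/1.01·[0.5167·76.4500 + 0.4833·0.0000] = 39.1081
Node d (S = 73.5): V_d = 1/1.01·[0.5167·0.0000 + 0.4833·0.0000] = 0.0000
Node 0 (S = 105): V_0 = 1/1.01·[0.5167·39.1081 + 0.4833·0.0000] = 20.0058

$20.01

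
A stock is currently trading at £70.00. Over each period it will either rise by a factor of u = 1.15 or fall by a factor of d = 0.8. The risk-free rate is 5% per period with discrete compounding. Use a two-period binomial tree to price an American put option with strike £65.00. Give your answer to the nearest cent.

£2.56

Risk-neutral probability p = (1 + 0.05 − 0.8)/(1.15 − 0.8) = 0.2500/0.3500 = 0.7143
Terminal stock prices: S_uu = 92.57, S_ud = 64.4, S_dd = 44.8
Terminal payoffs (K − S): max(-27.57, 0) = 0, max(0.6, 0) = 0.6, max(20.2, 0) = 20.2
Node u (S = 80.5): continuation = 1/1.05·[0.7143·0.0000 + 0.2857·0.6000] = 0.1633; exercise value = 0.0000 ≤ continuation, so V_u = 0.1633
Node d (S = 56): continuation = 1/1.05·[0.7143·0.6000 + 0.2857·20.2000] = 5.9048; exercise value = 9.0000 > continuation, so V_d = 9.0000 (exercise)
Node 0 (S = 70): continuation = 1/1.05·[0.7143·0.1633 + 0.2857·9.0000] = 2.5600; exercise value = 0.0000 ≤ continuation, so V_0 = 2.5600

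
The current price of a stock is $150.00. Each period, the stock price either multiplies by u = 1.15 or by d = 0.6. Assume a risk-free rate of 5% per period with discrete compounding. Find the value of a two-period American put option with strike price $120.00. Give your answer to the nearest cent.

$7.42

Risk-neutral probability p = (1 + 0.05 − 0.6)/(1.15 − 0.6) = 0.4500/0.5500 = 0.8182
Terminal stock prices: S_uu = 198.4, S_ud = 103.5, S_dd = 54
Terminal payoffs (K − S): max(-78.37, 0) = 0, max(16.5, 0) = 16.5, max(66, 0) = 66
Node u (S = 172.5): continuation = 1/1.05·[0.8182·0.0000 + 0.1818·16.5000] = 2.8571; exercise value = 0.0000 ≤ continuation, so V_u = 2.8571
Node d (S = 90): continuation = 1/1.05·[0.8182·16.5000 + 0.1818·66.0000] = 24.2857; exercise value = 30.0000 > continuation, so V_d = 30.0000 (exercise)
Node 0 (S = 150): continuation = 1/1.05·[0.8182·2.8571 + 0.1818·30.0000] = 7.4212; exercise value = 0.0000 ≤ continuation, so V_0 = 7.4212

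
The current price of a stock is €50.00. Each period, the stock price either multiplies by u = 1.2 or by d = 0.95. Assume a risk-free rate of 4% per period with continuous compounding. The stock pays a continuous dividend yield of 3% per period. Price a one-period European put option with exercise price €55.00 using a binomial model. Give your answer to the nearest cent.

Per-period risk-free factor R = e^0.04 = 1.0408; dividend-adjusted growth = e^(0.04−0.03) = 1.0101.
Risk-neutral probability p = (1.0101 − 0.95)/(1.2 − 0.95) = 0.0601/0.2500 = 0.2402
Terminal stock prices: S_u = 60, S_d = 47.5
Terminal payoffs (K − S): max(-5, 0) = 0, max(7.5, 0) = 7.5
Node 0 (S = 50): V_0 = e^(−0.04)·[0.2402·0.0000 + 0.7598·7.5000] = 5.4751

€5.48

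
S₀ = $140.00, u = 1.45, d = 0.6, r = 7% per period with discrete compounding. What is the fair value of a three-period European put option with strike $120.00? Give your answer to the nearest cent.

$19.24

Risk-neutral probability p = (1 + 0.07 − 0.6)/(1.45 − 0.6) = 0.4700/0.8500 = 0.5529
Terminal stock prices: S_uuu = 426.8, S_uud = 176.6, S_udd = 73.08, S_ddd = 30.24
Terminal payoffs (K − S): max(-306.8, 0) = 0, max(-56.61, 0) = 0, max(46.92, 0) = 46.92, max(89.76, 0) = 89.76
Node uu (S = 294.4): V_uu = 1/1.07·[0.5529·0.0000 + 0.4471·0.0000] = 0.0000
Node ud (S = 121.8): V_ud = 1/1.07·[0.5529·0.0000 + 0.4471·46.9200] = 19.6037
Node dd (S = 50.4): V_dd = 1/1.07·[0.5529·46.9200 + 0.4471·89.7600] = 61.7495
Node u (S = 203): V_u = 1/1.07·[0.5529·0.0000 + 0.4471·19.6037] = 8.1907
Node d (S = 84): V_d = 1/1.07·[0.5529·19.6037 + 0.4471·61.7495] = 35.9303
Node 0 (S = 140): V_0 = 1/1.07·[0.5529·8.1907 + 0.4471·35.9303] = 19.2448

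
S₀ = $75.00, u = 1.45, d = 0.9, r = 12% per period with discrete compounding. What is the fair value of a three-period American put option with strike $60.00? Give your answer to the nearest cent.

$0.82

Risk-neutral probability p = (1 + 0.12 − 0.9)/(1.45 − 0.9) = 0.2200/0.5500 = 0.4000
Terminal stock prices: S_uuu = 228.6, S_uud = 141.9, S_udd = 88.09, S_ddd = 54.68
Terminal payoffs (K − S): max(-168.6, 0) = 0, max(-81.92, 0) = 0, max(-28.09, 0) = 0, max(5.325, 0) = 5.325
Node uu (S = 157.7): continuation = 1/1.12·[0.4000·0.0000 + 0.6000·0.0000] = 0.0000; exercise value = 0.0000 ≤ continuation, so V_uu = 0.0000
Node ud (S = 97.88): continuation = 1/1.12·[0.4000·0.0000 + 0.6000·0.0000] = 0.0000; exercise value = 0.0000 ≤ continuation, so V_ud = 0.0000
Node dd (S = 60.75): continuation = 1/1.12·[0.4000·0.0000 + 0.6000·5.3250] = 2.8527; exercise value = 0.0000 ≤ continuation, so V_dd = 2.8527
Node u (S = 108.8): continuation = 1/1.12·[0.4000·0.0000 + 0.6000·0.0000] = 0.0000; exercise value = 0.0000 ≤ continuation, so V_u = 0.0000
Node d (S = 67.5): continuation = 1/1.12·[0.4000·0.0000 + 0.6000·2.8527] = 1.5282; exercise value = 0.0000 ≤ continuation, so V_d = 1.5282
Node 0 (S = 75): continuation = 1/1.12·[0.4000·0.0000 + 0.6000·1.5282] = 0.8187; exercise value = 0.0000 ≤ continuation, so V_0 = 0.8187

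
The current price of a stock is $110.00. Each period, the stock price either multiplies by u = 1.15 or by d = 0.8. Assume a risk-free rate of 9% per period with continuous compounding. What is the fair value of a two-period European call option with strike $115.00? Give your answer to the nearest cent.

$17.98

Risk-neutral probability p = (e^0.09 − 0.8)/(1.15 − 0.8) = 0.2942/0.3500 = 0.8405
Terminal stock prices: S_uu = 145.5, S_ud = 101.2, S_dd = 70.4
Terminal payoffs (S − K): max(30.47, 0) = 30.47, max(-13.8, 0) = 0, max(-44.6, 0) = 0
Node u (S = 126.5): V_u = e^(−0.09)·[0.8405·30.4750 + 0.1595·0.0000] = 23.4096
Node d (S = 88): V_d = e^(−0.09)·[0.8405·0.0000 + 0.1595·0.0000] = 0.0000
Node 0 (S = 110): V_0 = e^(−0.09)·[0.8405·23.4096 + 0.1595·0.0000] = 17.9822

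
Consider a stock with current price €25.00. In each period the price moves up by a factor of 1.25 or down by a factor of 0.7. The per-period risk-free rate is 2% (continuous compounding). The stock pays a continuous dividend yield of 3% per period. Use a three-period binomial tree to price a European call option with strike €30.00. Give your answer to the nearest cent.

Per-period risk-free factor R = e^0.02 = 1.0202; dividend-adjusted growth = e^(0.02−0.03) = 0.9900.
Risk-neutral probability p = (0.9900 − 0.7)/(1.25 − 0.7) = 0.2900/0.5500 = 0.5274
Terminal stock prices: S_uuu = 48.83, S_uud = 27.34, S_udd = 15.31, S_ddd = 8.575
Terminal payoffs (S − K): max(18.83, 0) = 18.83, max(-2.656, 0) = 0, max(-14.69, 0) = 0, max(-21.43, 0) = 0
Node uu (S = 39.06): V_uu = e^(−0.02)·[0.5274·18.8281 + 0.4726·0.0000] = 9.7327
Node ud (S = 21.88): V_ud = e^(−0.02)·[0.5274·0.0000 + 0.4726·0.0000] = 0.0000
Node dd (S = 12.25): V_dd = e^(−0.02)·[0.5274·0.0000 + 0.4726·0.0000] = 0.0000
Node u (S = 31.25): V_u = e^(−0.02)·[0.5274·9.7327 + 0.4726·0.0000] = 5.0310
Node d (S = 17.5): V_d = e^(−0.02)·[0.5274·0.0000 + 0.4726·0.0000] = 0.0000
Node 0 (S = 25): V_0 = e^(−0.02)·[0.5274·5.0310 + 0.4726·0.0000] = 2.6006

€2.60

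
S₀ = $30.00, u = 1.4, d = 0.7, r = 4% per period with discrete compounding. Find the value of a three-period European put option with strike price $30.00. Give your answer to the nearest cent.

Risk-neutral probability p = (1 + 0.04 − 0.7)/(1.4 − 0.7) = 0.3400/0.7000 = 0.4857
Terminal stock prices: S_uuu = 82.32, S_uud = 41.16, S_udd = 20.58, S_ddd = 10.29
Terminal payoffs (K − S): max(-52.32, 0) = 0, max(-11.16, 0) = 0, max(9.42, 0) = 9.42, max(19.71, 0) = 19.71
Node uu (S = 58.8): V_uu = 1/1.04·[0.4857·0.0000 + 0.5143·0.0000] = 0.0000
Node ud (S = 29.4): V_ud = 1/1.04·[0.4857·0.0000 + 0.5143·9.4200] = 4.6582
Node dd (S = 14.7): V_dd = 1/1.04·[0.4857·9.4200 + 0.5143·19.7100] = 14.1462
Node u (S = 42): V_u = 1/1.04·[0.4857·0.0000 + 0.5143·4.6582] = 2.3035
Node d (S = 21): V_d = 1/1.04·[0.4857·4.6582 + 0.5143·14.1462] = 9.1709
Node 0 (S = 30): V_0 = 1/1.04·[0.4857·2.3035 + 0.5143·9.1709] = 5.6109

$5.61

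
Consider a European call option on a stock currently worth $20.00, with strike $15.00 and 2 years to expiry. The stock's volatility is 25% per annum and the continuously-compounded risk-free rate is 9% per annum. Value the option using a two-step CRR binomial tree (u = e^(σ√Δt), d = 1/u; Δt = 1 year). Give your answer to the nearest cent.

CRR parameters: u = e^(σ√Δt) = e^(0.25·√1) = 1.2840, d = 1/u = 0.7788
Per-period rate: rΔt = 0.09·1 = 0.09, so R = e^0.09 = 1.0942
Risk-neutral probability p = (e^0.09 − 0.7788)/(1.2840 − 0.7788) = 0.3154/0.5052 = 0.6242
Terminal stock prices: S_uu = 32.97, S_ud = 20, S_dd = 12.13
Terminal payoffs (S − K): max(17.97, 0) = 17.97, max(5, 0) = 5, max(-2.869, 0) = 0
Node u (S = 25.68): V_u = e^(−0.09)·[0.6242·17.9744 + 0.3758·5.0000] = 11.9715
Node d (S = 15.58): V_d = e^(−0.09)·[0.6242·5.0000 + 0.3758·0.0000] = 2.8525
Node 0 (S = 20): V_0 = e^(−0.09)·[0.6242·11.9715 + 0.3758·2.8525] = 7.8094

$7.81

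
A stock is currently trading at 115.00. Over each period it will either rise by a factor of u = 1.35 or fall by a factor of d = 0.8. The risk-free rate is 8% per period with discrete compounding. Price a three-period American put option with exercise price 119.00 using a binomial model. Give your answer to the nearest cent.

Risk-neutral probability p = (1 + 0.08 − 0.8)/(1.35 − 0.8) = 0.2800/0.5500 = 0.5091
Terminal stock prices: S_uuu = 282.9, S_uud = 167.7, S_udd = 99.36, S_ddd = 58.88
Terminal payoffs (K − S): max(-163.9, 0) = 0, max(-48.67, 0) = 0, max(19.64, 0) = 19.64, max(60.12, 0) = 60.12
Node uu (S = 209.6): continuation = 1/1.08·[0.5091·0.0000 + 0.4909·0.0000] = 0.0000; exercise value = 0.0000 ≤ continuation, so V_uu = 0.0000
Node ud (S = 124.2): continuation = 1/1.08·[0.5091·0.0000 + 0.4909·19.6400] = 8.9273; exercise value = 0.0000 ≤ continuation, so V_ud = 8.9273
Node dd (S = 73.6): continuation = 1/1.08·[0.5091·19.6400 + 0.4909·60.1200] = 36.5852; exercise value = 45.4000 > continuation, so V_dd = 45.4000 (exercise)
Node u (S = 155.2): continuation = 1/1.08·[0.5091·0.0000 + 0.4909·8.9273] = 4.0579; exercise value = 0.0000 ≤ continuation, so V_u = 4.0579
Node d (S = 92): continuation = 1/1.08·[0.5091·8.9273 + 0.4909·45.4000] = 24.8445; exercise value = 27.0000 > continuation, so V_d = 27.0000 (exercise)
Node 0 (S = 115): continuation = 1/1.08·[0.5091·4.0579 + 0.4909·27.0000] = 14.1855; exercise value = 4.0000 ≤ continuation, so V_0 = 14.1855

14.19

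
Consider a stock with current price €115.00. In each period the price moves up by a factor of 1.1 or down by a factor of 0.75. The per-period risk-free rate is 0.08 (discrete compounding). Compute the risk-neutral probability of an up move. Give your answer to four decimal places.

Risk-neutral probability p = (1 + 0.08 − 0.75)/(1.1 − 0.75) = 0.3300/0.3500 = 0.9429

p = 0.9429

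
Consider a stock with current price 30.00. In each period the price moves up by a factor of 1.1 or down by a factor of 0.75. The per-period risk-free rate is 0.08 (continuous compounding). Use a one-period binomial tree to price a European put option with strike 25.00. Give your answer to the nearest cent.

Risk-neutral probability p = (e^0.08 − 0.75)/(1.1 − 0.75) = 0.3333/0.3500 = 0.9522
Terminal stock prices: S_u = 33, S_d = 22.5
Terminal payoffs (K − S): max(-8, 0) = 0, max(2.5, 0) = 2.5
Node 0 (S = 30): V_0 = e^(−0.08)·[0.9522·0.0000 + 0.0478·2.5000] = 0.1102

0.11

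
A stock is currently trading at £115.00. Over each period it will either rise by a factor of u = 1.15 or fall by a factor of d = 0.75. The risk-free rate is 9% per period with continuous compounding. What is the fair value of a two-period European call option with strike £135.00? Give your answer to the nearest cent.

£10.57

Risk-neutral probability p = (e^0.09 − 0.75)/(1.15 − 0.75) = 0.3442/0.4000 = 0.8604
Terminal stock prices: S_uu = 152.1, S_ud = 99.19, S_dd = 64.69
Terminal payoffs (S − K): max(17.09, 0) = 17.09, max(-35.81, 0) = 0, max(-70.31, 0) = 0
Node u (S = 132.2): V_u = e^(−0.09)·[0.8604·17.0875 + 0.1396·0.0000] = 13.4373
Node d (S = 86.25): V_d = e^(−0.09)·[0.8604·0.0000 + 0.1396·0.0000] = 0.0000
Node 0 (S = 115): V_0 = e^(−0.09)·[0.8604·13.4373 + 0.1396·0.0000] = 10.5668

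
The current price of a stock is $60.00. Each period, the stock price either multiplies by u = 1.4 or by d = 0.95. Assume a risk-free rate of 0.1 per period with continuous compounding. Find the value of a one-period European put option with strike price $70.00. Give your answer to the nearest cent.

$7.71

Risk-neutral probability p = (e^0.1 − 0.95)/(1.4 − 0.95) = 0.1552/0.4500 = 0.3448
Terminal stock prices: S_u = 84, S_d = 57
Terminal payoffs (K − S): max(-14, 0) = 0, max(13, 0) = 13
Node 0 (S = 60): V_0 = e^(−0.1)·[0.3448·0.0000 + 0.6552·13.0000] = 7.7068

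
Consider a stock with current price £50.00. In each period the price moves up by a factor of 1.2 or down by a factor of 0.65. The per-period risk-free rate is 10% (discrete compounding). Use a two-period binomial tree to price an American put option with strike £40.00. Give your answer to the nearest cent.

Risk-neutral probability p = (1 + 0.1 − 0.65)/(1.2 − 0.65) = 0.4500/0.5500 = 0.8182
Terminal stock prices: S_uu = 72, S_ud = 39, S_dd = 21.13
Terminal payoffs (K − S): max(-32, 0) = 0, max(1, 0) = 1, max(18.87, 0) = 18.87
Node u (S = 60): continuation = 1/1.1·[0.8182·0.0000 + 0.1818·1.0000] = 0.1653; exercise value = 0.0000 ≤ continuation, so V_u = 0.1653
Node d (S = 32.5): continuation = 1/1.1·[0.8182·1.0000 + 0.1818·18.8750] = 3.8636; exercise value = 7.5000 > continuation, so V_d = 7.5000 (exercise)
Node 0 (S = 50): continuation = 1/1.1·[0.8182·0.1653 + 0.1818·7.5000] = 1.3626; exercise value = 0.0000 ≤ continuation, so V_0 = 1.3626

£1.36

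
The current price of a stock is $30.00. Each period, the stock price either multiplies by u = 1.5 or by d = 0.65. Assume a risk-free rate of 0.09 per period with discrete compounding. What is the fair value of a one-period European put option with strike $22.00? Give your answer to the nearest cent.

$1.11

Risk-neutral probability p = (1 + 0.09 − 0.65)/(1.5 − 0.65) = 0.4400/0.8500 = 0.5176
Terminal stock prices: S_u = 45, S_d = 19.5
Terminal payoffs (K − S): max(-23, 0) = 0, max(2.5, 0) = 2.5
Node 0 (S = 30): V_0 = 1/1.09·[0.5176·0.0000 + 0.4824·2.5000] = 1.1063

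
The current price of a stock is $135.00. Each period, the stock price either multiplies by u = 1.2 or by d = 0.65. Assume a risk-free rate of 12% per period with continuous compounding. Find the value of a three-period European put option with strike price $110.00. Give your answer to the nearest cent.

$1.43

Risk-neutral probability p = (e^0.12 − 0.65)/(1.2 − 0.65) = 0.4775/0.5500 = 0.8682
Terminal stock prices: S_uuu = 233.3, S_uud = 126.4, S_udd = 68.45, S_ddd = 37.07
Terminal payoffs (K − S): max(-123.3, 0) = 0, max(-16.36, 0) = 0, max(41.55, 0) = 41.55, max(72.93, 0) = 72.93
Node uu (S = 194.4): V_uu = e^(−0.12)·[0.8682·0.0000 + 0.1318·0.0000] = 0.0000
Node ud (S = 105.3): V_ud = e^(−0.12)·[0.8682·0.0000 + 0.1318·41.5550] = 4.8585
Node dd (S = 57.04): V_dd = e^(−0.12)·[0.8682·41.5550 + 0.1318·72.9256] = 40.5237
Node u (S = 162): V_u = e^(−0.12)·[0.8682·0.0000 + 0.1318·4.8585] = 0.5680
Node d (S = 87.75): V_d = e^(−0.12)·[0.8682·4.8585 + 0.1318·40.5237] = 8.4790
Node 0 (S = 135): V_0 = e^(−0.12)·[0.8682·0.5680 + 0.1318·8.4790] = 1.4287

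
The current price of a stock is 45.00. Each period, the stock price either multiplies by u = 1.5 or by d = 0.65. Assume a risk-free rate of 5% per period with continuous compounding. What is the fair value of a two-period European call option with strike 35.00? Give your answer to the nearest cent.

Risk-neutral probability p = (e^0.05 − 0.65)/(1.5 − 0.65) = 0.4013/0.8500 = 0.4721
Terminal stock prices: S_uu = 101.2, S_ud = 43.88, S_dd = 19.01
Terminal payoffs (S − K): max(66.25, 0) = 66.25, max(8.875, 0) = 8.875, max(-15.99, 0) = 0
Node u (S = 67.5): V_u = e^(−0.05)·[0.4721·66.2500 + 0.5279·8.8750] = 34.2070
Node d (S = 29.25): V_d = e^(−0.05)·[0.4721·8.8750 + 0.5279·0.0000] = 3.9854
Node 0 (S = 45): V_0 = e^(−0.05)·[0.4721·34.2070 + 0.5279·3.9854] = 17.3623

17.36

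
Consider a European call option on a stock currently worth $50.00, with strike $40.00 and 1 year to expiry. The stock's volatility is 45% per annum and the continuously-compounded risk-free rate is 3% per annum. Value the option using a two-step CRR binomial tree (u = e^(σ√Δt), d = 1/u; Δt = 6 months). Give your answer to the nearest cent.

CRR parameters: u = e^(σ√Δt) = e^(0.45·√0.5) = 1.3746, d = 1/u = 0.7275
Per-period rate: rΔt = 0.03·0.5 = 0.015, so R = e^0.015 = 1.0151
Risk-neutral probability p = (e^0.015 − 0.7275)/(1.3746 − 0.7275) = 0.2877/0.6472 = 0.4445
Terminal stock prices: S_uu = 94.48, S_ud = 50, S_dd = 26.46
Terminal payoffs (S − K): max(54.48, 0) = 54.48, max(10, 0) = 10, max(-13.54, 0) = 0
Node u (S = 68.73): V_u = e^(−0.015)·[0.4445·54.4829 + 0.5555·10.0000] = 29.3279
Node d (S = 36.37): V_d = e^(−0.015)·[0.4445·10.0000 + 0.5555·0.0000] = 4.3785
Node 0 (S = 50): V_0 = e^(−0.015)·[0.4445·29.3279 + 0.5555·4.3785] = 15.2374

$15.24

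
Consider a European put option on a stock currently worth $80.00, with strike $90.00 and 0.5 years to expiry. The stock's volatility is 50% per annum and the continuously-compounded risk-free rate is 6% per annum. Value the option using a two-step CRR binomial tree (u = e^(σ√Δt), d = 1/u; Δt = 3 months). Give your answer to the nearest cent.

$16.24

CRR parameters: u = e^(σ√Δt) = e^(0.5·√0.25) = 1.2840, d = 1/u = 0.7788
Per-period rate: rΔt = 0.06·0.25 = 0.015, so R = e^0.015 = 1.0151
Risk-neutral probability p = (e^0.015 − 0.7788)/(1.2840 − 0.7788) = 0.2363/0.5052 = 0.4677
Terminal stock prices: S_uu = 131.9, S_ud = 80, S_dd = 48.52
Terminal payoffs (K − S): max(-41.9, 0) = 0, max(10, 0) = 10, max(41.48, 0) = 41.48
Node u (S = 102.7): V_u = e^(−0.015)·[0.4677·0.0000 + 0.5323·10.0000] = 5.2434
Node d (S = 62.3): V_d = e^(−0.015)·[0.4677·10.0000 + 0.5323·41.4775] = 26.3560
Node 0 (S = 80): V_0 = e^(−0.015)·[0.4677·5.2434 + 0.5323·26.3560] = 16.2355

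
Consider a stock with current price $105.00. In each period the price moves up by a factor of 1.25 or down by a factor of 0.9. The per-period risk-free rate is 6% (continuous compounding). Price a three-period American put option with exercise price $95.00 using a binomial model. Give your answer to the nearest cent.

Risk-neutral probability p = (e^0.06 − 0.9)/(1.25 − 0.9) = 0.1618/0.3500 = 0.4624
Terminal stock prices: S_uuu = 205.1, S_uud = 147.7, S_udd = 106.3, S_ddd = 76.55
Terminal payoffs (K − S): max(-110.1, 0) = 0, max(-52.66, 0) = 0, max(-11.31, 0) = 0, max(18.45, 0) = 18.45
Node uu (S = 164.1): continuation = e^(−0.06)·[0.4624·0.0000 + 0.5376·0.0000] = 0.0000; exercise value = 0.0000 ≤ continuation, so V_uu = 0.0000
Node ud (S = 118.1): continuation = e^(−0.06)·[0.4624·0.0000 + 0.5376·0.0000] = 0.0000; exercise value = 0.0000 ≤ continuation, so V_ud = 0.0000
Node dd (S = 85.05): continuation = e^(−0.06)·[0.4624·0.0000 + 0.5376·18.4550] = 9.3438; exercise value = 9.9500 > continuation, so V_dd = 9.9500 (exercise)
Node u (S = 131.2): continuation = e^(−0.06)·[0.4624·0.0000 + 0.5376·0.0000] = 0.0000; exercise value = 0.0000 ≤ continuation, so V_u = 0.0000
Node d (S = 94.5): continuation = e^(−0.06)·[0.4624·0.0000 + 0.5376·9.9500] = 5.0377; exercise value = 0.5000 ≤ continuation, so V_d = 5.0377
Node 0 (S = 105): continuation = e^(−0.06)·[0.4624·0.0000 + 0.5376·5.0377] = 2.5506; exercise value = 0.0000 ≤ continuation, so V_0 = 2.5506

$2.55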